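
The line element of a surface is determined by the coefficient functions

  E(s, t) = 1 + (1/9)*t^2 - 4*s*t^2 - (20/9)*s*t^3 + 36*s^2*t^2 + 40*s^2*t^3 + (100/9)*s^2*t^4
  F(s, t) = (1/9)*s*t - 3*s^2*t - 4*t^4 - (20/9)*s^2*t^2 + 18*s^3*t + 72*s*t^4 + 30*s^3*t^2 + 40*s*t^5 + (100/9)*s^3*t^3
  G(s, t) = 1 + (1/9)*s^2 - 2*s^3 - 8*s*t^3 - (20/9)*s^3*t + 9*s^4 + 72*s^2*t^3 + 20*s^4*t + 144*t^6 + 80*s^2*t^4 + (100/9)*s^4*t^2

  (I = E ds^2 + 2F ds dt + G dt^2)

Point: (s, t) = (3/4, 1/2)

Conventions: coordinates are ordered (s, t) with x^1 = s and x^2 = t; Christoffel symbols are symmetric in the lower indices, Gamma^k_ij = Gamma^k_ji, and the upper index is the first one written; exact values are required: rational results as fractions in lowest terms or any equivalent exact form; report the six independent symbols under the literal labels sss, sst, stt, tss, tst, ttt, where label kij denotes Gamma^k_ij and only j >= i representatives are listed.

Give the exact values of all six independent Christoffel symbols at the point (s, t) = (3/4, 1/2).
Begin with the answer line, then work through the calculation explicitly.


Answer: Gamma_sss = 598/1345, Gamma_sst = 208/269, Gamma_stt = 3393/2690, Gamma_tss = 4278/6725, Gamma_tst = 1488/1345, Gamma_ttt = 24273/13450

E = 4801/576, F = 2015/192, G = 1025/64 at the point
E_s = 1495/72, E_t = 325/9, F_s = 4739/144, F_t = 10615/192, G_s = 155/3, G_t = 2697/32
EG - F^2 = 6725/288;  g^inv = (288/6725) * [[1025/64, -2015/192], [-2015/192, 4801/576]]
first-kind symbols [ij,l] = (1/2)(d_i g_jl + d_j g_il - d_l g_ij): [ss,s] = E_s/2 = 1495/144, [ss,t] = F_s - E_t/2 = 713/48, [st,s] = E_t/2 = 325/18, [st,t] = G_s/2 = 155/6, [tt,s] = F_t - G_s/2 = 1885/64, [tt,t] = G_t/2 = 2697/64
Gamma^s_ij = (G*[ij,s] - F*[ij,t])/(EG - F^2), Gamma^t_ij = (E*[ij,t] - F*[ij,s])/(EG - F^2)


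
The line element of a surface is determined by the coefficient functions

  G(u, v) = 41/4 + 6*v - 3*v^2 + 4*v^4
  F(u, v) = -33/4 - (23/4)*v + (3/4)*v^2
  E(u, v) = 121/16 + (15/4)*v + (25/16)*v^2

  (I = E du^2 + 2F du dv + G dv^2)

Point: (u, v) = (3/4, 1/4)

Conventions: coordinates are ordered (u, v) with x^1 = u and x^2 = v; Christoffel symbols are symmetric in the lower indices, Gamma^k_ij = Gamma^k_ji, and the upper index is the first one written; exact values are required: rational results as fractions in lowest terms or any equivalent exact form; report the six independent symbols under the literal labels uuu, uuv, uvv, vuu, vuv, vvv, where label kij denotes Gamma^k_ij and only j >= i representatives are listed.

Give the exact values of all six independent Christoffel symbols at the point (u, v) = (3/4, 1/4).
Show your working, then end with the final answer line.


E = 2201/256, F = -617/64, G = 741/64 at the point
E_u = 0, E_v = 145/32, F_u = 0, F_v = -43/8, G_u = 0, G_v = 19/4
EG - F^2 = 108185/16384;  g^inv = (16384/108185) * [[741/64, 617/64], [617/64, 2201/256]]
first-kind symbols [ij,l] = (1/2)(d_i g_jl + d_j g_il - d_l g_ij): [uu,u] = E_u/2 = 0, [uu,v] = F_u - E_v/2 = -145/64, [uv,u] = E_v/2 = 145/64, [uv,v] = G_u/2 = 0, [vv,u] = F_v - G_u/2 = -43/8, [vv,v] = G_v/2 = 19/8
Gamma^u_ij = (G*[ij,u] - F*[ij,v])/(EG - F^2), Gamma^v_ij = (E*[ij,v] - F*[ij,u])/(EG - F^2)

Answer: Gamma_uuu = -71572/21637, Gamma_uuv = 85956/21637, Gamma_uvv = -128896/21637, Gamma_vuu = -63829/21637, Gamma_vuv = 71572/21637, Gamma_vvv = -102888/21637


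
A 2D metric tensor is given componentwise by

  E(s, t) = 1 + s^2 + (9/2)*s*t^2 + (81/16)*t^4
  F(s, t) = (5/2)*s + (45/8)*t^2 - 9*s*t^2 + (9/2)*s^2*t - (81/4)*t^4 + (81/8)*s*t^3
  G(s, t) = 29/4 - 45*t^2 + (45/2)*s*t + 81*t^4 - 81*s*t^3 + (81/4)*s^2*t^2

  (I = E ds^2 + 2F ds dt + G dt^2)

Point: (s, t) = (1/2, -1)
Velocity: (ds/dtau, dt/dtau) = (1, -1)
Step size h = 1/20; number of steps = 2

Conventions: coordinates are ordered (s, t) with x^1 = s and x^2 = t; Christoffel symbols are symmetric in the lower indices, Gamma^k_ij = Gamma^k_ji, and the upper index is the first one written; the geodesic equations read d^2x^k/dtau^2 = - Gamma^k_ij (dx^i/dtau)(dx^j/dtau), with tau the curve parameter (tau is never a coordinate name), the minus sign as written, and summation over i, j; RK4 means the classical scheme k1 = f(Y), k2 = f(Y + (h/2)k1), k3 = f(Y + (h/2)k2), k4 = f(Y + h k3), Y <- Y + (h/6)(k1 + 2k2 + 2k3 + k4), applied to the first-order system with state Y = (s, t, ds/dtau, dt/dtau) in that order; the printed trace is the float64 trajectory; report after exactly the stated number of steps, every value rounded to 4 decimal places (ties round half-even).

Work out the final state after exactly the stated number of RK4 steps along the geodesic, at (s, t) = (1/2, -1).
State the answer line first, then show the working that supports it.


Answer: s = 0.5961, t = -1.0873, ds/dtau = 0.9295, dt/dtau = -0.7685

f(Y) = (ds/dtau, dt/dtau, -Gamma^s_ij Y'^i Y'^j, -Gamma^t_ij Y'^i Y'^j) with the Gammas evaluated at the stage position; h = 0.050000; intermediate values shown to 6 dp
step 0: s = 0.5000, t = -1.0000, ds/dtau = 1.0000, dt/dtau = -1.0000
step 1:
  k1: at (s, t) = (0.500000, -1.000000), (ds/dtau, dt/dtau) = (1.000000, -1.000000); Gamma_sss = 0.032305, Gamma_sst = -0.145374, Gamma_stt = 0.654185, Gamma_tss = -0.102790, Gamma_tst = 0.462555, Gamma_ttt = -2.081498; k1 = (1.000000, -1.000000, -0.977239, 3.109398)
  k2: at (s, t) = (0.525000, -1.025000), (ds/dtau, dt/dtau) = (0.975569, -0.922265); Gamma_sss = 0.029698, Gamma_sst = -0.136980, Gamma_stt = 0.618081, Gamma_tss = -0.096396, Gamma_tst = 0.444628, Gamma_ttt = -2.006249; k2 = (0.975569, -0.922265, -0.800479, 2.598298)
  k3: at (s, t) = (0.524389, -1.023057), (ds/dtau, dt/dtau) = (0.979988, -0.935043); Gamma_sss = 0.029865, Gamma_sst = -0.137489, Gamma_stt = 0.620428, Gamma_tss = -0.096812, Gamma_tst = 0.445698, Gamma_ttt = -2.011243; k3 = (0.979988, -0.935043, -0.823095, 2.668228)
  k4: at (s, t) = (0.548999, -1.046752), (ds/dtau, dt/dtau) = (0.958845, -0.866589); Gamma_sss = 0.027646, Gamma_sst = -0.130222, Gamma_stt = 0.589188, Gamma_tss = -0.091231, Gamma_tst = 0.429734, Gamma_ttt = -1.944322; k4 = (0.958845, -0.866589, -0.684293, 2.258169)
  Y <- Y + (h/6)(k1 + 2k2 + 2k3 + k4): s = 0.5489, t = -1.0465, ds/dtau = 0.9591, dt/dtau = -0.8675
step 2:
  k1: at (s, t) = (0.548916, -1.046510), (ds/dtau, dt/dtau) = (0.959094, -0.867495); Gamma_sss = 0.027664, Gamma_sst = -0.130280, Gamma_stt = 0.589455, Gamma_tss = -0.091279, Gamma_tst = 0.429859, Gamma_ttt = -1.944907; k1 = (0.959094, -0.867495, -0.685828, 2.262892)
  k2: at (s, t) = (0.572894, -1.068197), (ds/dtau, dt/dtau) = (0.941949, -0.810923); Gamma_sss = 0.025824, Gamma_sst = -0.124135, Gamma_stt = 0.563116, Gamma_tss = -0.086540, Gamma_tst = 0.415988, Gamma_ttt = -1.887053; k2 = (0.941949, -0.810923, -0.582856, 1.953204)
  k3: at (s, t) = (0.572465, -1.066783), (ds/dtau, dt/dtau) = (0.944523, -0.818665); Gamma_sss = 0.025922, Gamma_sst = -0.124439, Gamma_stt = 0.564534, Gamma_tss = -0.086795, Gamma_tst = 0.416662, Gamma_ttt = -1.890239; k3 = (0.944523, -0.818665, -0.593927, 1.988658)
  k4: at (s, t) = (0.596142, -1.087443), (ds/dtau, dt/dtau) = (0.929398, -0.768062); Gamma_sss = 0.024317, Gamma_sst = -0.118997, Gamma_stt = 0.541221, Gamma_tss = -0.082580, Gamma_tst = 0.404105, Gamma_ttt = -1.837951; k4 = (0.929398, -0.768062, -0.510170, 1.732502)
  Y <- Y + (h/6)(k1 + 2k2 + 2k3 + k4): s = 0.5961, t = -1.0873, ds/dtau = 0.9295, dt/dtau = -0.7685


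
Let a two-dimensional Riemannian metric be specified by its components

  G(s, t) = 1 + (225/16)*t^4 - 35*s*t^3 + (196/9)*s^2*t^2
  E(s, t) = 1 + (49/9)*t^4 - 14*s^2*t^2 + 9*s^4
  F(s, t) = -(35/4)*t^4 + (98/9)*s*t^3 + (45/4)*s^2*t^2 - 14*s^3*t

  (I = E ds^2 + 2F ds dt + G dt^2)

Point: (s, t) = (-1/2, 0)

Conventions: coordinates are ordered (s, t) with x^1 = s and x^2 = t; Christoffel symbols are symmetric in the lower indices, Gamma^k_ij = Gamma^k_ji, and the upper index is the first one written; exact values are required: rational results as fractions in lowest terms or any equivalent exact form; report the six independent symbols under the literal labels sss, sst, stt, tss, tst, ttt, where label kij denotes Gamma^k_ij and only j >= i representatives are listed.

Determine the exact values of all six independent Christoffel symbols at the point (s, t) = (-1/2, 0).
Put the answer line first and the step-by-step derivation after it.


Answer: Gamma_sss = -36/25, Gamma_sst = 0, Gamma_stt = 28/25, Gamma_tss = 0, Gamma_tst = 0, Gamma_ttt = 0

E = 25/16, F = 0, G = 1 at the point
E_s = -9/2, E_t = 0, F_s = 0, F_t = 7/4, G_s = 0, G_t = 0
EG - F^2 = 25/16;  g^inv = (16/25) * [[1, 0], [0, 25/16]]
first-kind symbols [ij,l] = (1/2)(d_i g_jl + d_j g_il - d_l g_ij): [ss,s] = E_s/2 = -9/4, [ss,t] = F_s - E_t/2 = 0, [st,s] = E_t/2 = 0, [st,t] = G_s/2 = 0, [tt,s] = F_t - G_s/2 = 7/4, [tt,t] = G_t/2 = 0
Gamma^s_ij = (G*[ij,s] - F*[ij,t])/(EG - F^2), Gamma^t_ij = (E*[ij,t] - F*[ij,s])/(EG - F^2)


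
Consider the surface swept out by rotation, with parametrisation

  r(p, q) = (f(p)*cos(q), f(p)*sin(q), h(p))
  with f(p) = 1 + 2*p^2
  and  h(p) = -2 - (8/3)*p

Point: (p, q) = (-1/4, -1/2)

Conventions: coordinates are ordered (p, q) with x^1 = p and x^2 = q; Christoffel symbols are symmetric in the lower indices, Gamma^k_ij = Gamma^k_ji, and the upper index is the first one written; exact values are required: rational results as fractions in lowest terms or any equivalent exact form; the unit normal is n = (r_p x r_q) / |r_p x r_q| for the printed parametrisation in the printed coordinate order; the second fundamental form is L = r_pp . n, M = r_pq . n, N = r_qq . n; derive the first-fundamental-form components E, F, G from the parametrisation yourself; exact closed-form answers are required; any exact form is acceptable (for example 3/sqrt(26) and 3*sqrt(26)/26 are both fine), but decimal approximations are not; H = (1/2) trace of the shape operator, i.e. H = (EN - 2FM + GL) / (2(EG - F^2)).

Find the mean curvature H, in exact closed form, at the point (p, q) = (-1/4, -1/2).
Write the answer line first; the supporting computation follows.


Answer: H = -1040*sqrt(73)/47961

f = 9/8, f' = -1, f'' = 4, h' = -8/3, h'' = 0
E = 73/9, F = 0, G = 81/64; answer radicand W^2 = 73/9
unnormalised second-form numerators: l = 32/3, m = 0, n = -3; L = l/sqrt(73/9), and similarly M = m/sqrt(W^2), N = n/sqrt(W^2)
H = (E*n - 2*F*m + G*l) / (2*(EG - F^2)*sqrt(W^2)); E*n - 2*F*m + G*l = -65/6, EG - F^2 = 657/64, so H = (-1040/1971)/sqrt(73/9)


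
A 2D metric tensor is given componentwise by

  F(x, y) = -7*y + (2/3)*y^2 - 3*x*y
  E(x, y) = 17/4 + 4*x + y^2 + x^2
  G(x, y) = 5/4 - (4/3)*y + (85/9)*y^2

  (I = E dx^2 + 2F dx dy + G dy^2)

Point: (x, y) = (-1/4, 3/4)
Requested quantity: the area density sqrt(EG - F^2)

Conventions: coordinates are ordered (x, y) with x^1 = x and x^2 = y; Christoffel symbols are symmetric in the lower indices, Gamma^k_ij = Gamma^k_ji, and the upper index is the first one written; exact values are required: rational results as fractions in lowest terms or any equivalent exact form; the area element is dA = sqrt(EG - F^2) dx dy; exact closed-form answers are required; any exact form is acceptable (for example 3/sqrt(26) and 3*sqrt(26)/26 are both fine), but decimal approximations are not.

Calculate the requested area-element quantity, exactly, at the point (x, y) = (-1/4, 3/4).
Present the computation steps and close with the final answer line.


E = 31/8, F = -69/16, G = 89/16; EG - F^2 = 757/256

Answer: sqrt(EG - F^2) = sqrt(757)/16


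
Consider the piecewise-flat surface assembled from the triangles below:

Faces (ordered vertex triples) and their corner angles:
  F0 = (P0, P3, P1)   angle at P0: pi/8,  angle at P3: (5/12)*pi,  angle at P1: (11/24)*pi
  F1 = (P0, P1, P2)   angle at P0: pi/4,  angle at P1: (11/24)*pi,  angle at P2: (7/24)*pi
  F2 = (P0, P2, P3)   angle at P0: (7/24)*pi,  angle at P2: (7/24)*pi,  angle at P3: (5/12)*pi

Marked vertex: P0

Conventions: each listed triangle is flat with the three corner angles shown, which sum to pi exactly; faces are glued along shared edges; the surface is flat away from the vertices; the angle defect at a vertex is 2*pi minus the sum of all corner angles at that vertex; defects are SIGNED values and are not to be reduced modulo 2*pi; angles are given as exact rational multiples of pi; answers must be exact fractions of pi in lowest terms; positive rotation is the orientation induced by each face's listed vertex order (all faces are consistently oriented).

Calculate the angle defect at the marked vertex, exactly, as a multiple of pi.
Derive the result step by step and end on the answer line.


Sum of corner angles at P0: (2/3)*pi
defect = 2*pi - (2/3)*pi

Answer: defect(P0) = (4/3)*pi


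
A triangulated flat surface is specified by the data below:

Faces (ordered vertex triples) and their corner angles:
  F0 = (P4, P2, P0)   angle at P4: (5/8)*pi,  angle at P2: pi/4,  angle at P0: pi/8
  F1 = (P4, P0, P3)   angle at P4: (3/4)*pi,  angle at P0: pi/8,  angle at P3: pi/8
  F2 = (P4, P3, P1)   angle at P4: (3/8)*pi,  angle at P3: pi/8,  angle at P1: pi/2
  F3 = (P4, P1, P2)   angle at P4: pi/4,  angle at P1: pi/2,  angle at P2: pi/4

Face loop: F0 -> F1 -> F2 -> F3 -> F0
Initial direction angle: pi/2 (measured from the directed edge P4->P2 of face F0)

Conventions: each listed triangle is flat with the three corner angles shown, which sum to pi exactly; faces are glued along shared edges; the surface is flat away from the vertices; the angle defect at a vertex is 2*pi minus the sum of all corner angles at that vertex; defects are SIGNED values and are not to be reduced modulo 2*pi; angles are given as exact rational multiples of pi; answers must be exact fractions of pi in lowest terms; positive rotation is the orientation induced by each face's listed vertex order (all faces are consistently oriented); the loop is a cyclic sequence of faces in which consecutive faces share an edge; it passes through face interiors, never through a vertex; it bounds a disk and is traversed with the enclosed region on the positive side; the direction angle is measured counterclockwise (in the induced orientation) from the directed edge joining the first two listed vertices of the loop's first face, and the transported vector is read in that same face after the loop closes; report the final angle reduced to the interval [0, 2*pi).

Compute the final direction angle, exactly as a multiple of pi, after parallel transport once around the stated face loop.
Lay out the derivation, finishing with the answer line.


enclosed vertex P4: corner angles sum to 2*pi, defect = 2*pi - 2*pi = 0
by Gauss-Bonnet the loop rotates the vector by the enclosed defect sum (positive orientation, mod 2*pi)
final angle = pi/2 + 0 = pi/2 (mod 2*pi)

Answer: final direction angle = pi/2


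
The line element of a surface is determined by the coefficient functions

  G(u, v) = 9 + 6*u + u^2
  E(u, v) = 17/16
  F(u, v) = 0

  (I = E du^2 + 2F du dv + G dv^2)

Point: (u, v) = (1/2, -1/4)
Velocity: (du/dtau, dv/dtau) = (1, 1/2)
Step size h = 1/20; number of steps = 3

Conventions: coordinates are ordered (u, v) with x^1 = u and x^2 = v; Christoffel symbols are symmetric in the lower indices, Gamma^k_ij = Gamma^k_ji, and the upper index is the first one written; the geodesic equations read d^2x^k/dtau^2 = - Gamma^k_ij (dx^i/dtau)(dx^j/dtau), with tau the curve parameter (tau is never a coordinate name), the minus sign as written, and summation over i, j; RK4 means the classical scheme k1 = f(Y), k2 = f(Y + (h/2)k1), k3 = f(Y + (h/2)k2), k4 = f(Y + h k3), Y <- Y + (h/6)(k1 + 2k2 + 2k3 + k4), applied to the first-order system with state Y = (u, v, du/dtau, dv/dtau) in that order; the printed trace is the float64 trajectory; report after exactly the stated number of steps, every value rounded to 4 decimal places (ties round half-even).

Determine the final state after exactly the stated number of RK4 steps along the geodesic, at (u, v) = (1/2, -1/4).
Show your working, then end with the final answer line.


f(Y) = (du/dtau, dv/dtau, -Gamma^u_ij Y'^i Y'^j, -Gamma^v_ij Y'^i Y'^j) with the Gammas evaluated at the stage position; h = 0.050000; intermediate values shown to 6 dp
step 0: u = 0.5000, v = -0.2500, du/dtau = 1.0000, dv/dtau = 0.5000
step 1:
  k1: at (u, v) = (0.500000, -0.250000), (du/dtau, dv/dtau) = (1.000000, 0.500000); Gamma_uuu = 0.000000, Gamma_uuv = 0.000000, Gamma_uvv = -3.294118, Gamma_vuu = 0.000000, Gamma_vuv = 0.285714, Gamma_vvv = 0.000000; k1 = (1.000000, 0.500000, 0.823529, -0.285714)
  k2: at (u, v) = (0.525000, -0.237500), (du/dtau, dv/dtau) = (1.020588, 0.492857); Gamma_uuu = 0.000000, Gamma_uuv = 0.000000, Gamma_uvv = -3.317647, Gamma_vuu = 0.000000, Gamma_vuv = 0.283688, Gamma_vvv = 0.000000; k2 = (1.020588, 0.492857, 0.805884, -0.285392)
  k3: at (u, v) = (0.525515, -0.237679), (du/dtau, dv/dtau) = (1.020147, 0.492865); Gamma_uuu = 0.000000, Gamma_uuv = 0.000000, Gamma_uvv = -3.318131, Gamma_vuu = 0.000000, Gamma_vuv = 0.283647, Gamma_vvv = 0.000000; k3 = (1.020147, 0.492865, 0.806028, -0.285232)
  k4: at (u, v) = (0.551007, -0.225357), (du/dtau, dv/dtau) = (1.040301, 0.485738); Gamma_uuu = 0.000000, Gamma_uuv = 0.000000, Gamma_uvv = -3.342125, Gamma_vuu = 0.000000, Gamma_vuv = 0.281610, Gamma_vvv = 0.000000; k4 = (1.040301, 0.485738, 0.788547, -0.284603)
  Y <- Y + (h/6)(k1 + 2k2 + 2k3 + k4): u = 0.5510, v = -0.2254, du/dtau = 1.0403, dv/dtau = 0.4857
step 2:
  k1: at (u, v) = (0.551015, -0.225357), (du/dtau, dv/dtau) = (1.040299, 0.485737); Gamma_uuu = 0.000000, Gamma_uuv = 0.000000, Gamma_uvv = -3.342132, Gamma_vuu = 0.000000, Gamma_vuv = 0.281610, Gamma_vvv = 0.000000; k1 = (1.040299, 0.485737, 0.788544, -0.284601)
  k2: at (u, v) = (0.577022, -0.213213), (du/dtau, dv/dtau) = (1.060013, 0.478622); Gamma_uuu = 0.000000, Gamma_uuv = 0.000000, Gamma_uvv = -3.366609, Gamma_vuu = 0.000000, Gamma_vuv = 0.279562, Gamma_vvv = 0.000000; k2 = (1.060013, 0.478622, 0.771219, -0.283669)
  k3: at (u, v) = (0.577515, -0.213391), (du/dtau, dv/dtau) = (1.059580, 0.478645); Gamma_uuu = 0.000000, Gamma_uuv = 0.000000, Gamma_uvv = -3.367073, Gamma_vuu = 0.000000, Gamma_vuv = 0.279524, Gamma_vvv = 0.000000; k3 = (1.059580, 0.478645, 0.771401, -0.283528)
  k4: at (u, v) = (0.603994, -0.201425), (du/dtau, dv/dtau) = (1.078869, 0.471561); Gamma_uuu = 0.000000, Gamma_uuv = 0.000000, Gamma_uvv = -3.391994, Gamma_vuu = 0.000000, Gamma_vuv = 0.277470, Gamma_vvv = 0.000000; k4 = (1.078869, 0.471561, 0.754276, -0.282327)
  Y <- Y + (h/6)(k1 + 2k2 + 2k3 + k4): u = 0.6040, v = -0.2014, du/dtau = 1.0789, dv/dtau = 0.4716
step 3:
  k1: at (u, v) = (0.604001, -0.201425), (du/dtau, dv/dtau) = (1.078866, 0.471559); Gamma_uuu = 0.000000, Gamma_uuv = 0.000000, Gamma_uvv = -3.392001, Gamma_vuu = 0.000000, Gamma_vuv = 0.277469, Gamma_vvv = 0.000000; k1 = (1.078866, 0.471559, 0.754273, -0.282325)
  k2: at (u, v) = (0.630973, -0.189636), (du/dtau, dv/dtau) = (1.097723, 0.464501); Gamma_uuu = 0.000000, Gamma_uuv = 0.000000, Gamma_uvv = -3.417386, Gamma_vuu = 0.000000, Gamma_vuv = 0.275408, Gamma_vvv = 0.000000; k2 = (1.097723, 0.464501, 0.737340, -0.280858)
  k3: at (u, v) = (0.631444, -0.189812), (du/dtau, dv/dtau) = (1.097300, 0.464538); Gamma_uuu = 0.000000, Gamma_uuv = 0.000000, Gamma_uvv = -3.417830, Gamma_vuu = 0.000000, Gamma_vuv = 0.275373, Gamma_vvv = 0.000000; k3 = (1.097300, 0.464538, 0.737552, -0.280735)
  k4: at (u, v) = (0.658866, -0.178198), (du/dtau, dv/dtau) = (1.115744, 0.457522); Gamma_uuu = 0.000000, Gamma_uuv = 0.000000, Gamma_uvv = -3.443639, Gamma_vuu = 0.000000, Gamma_vuv = 0.273309, Gamma_vvv = 0.000000; k4 = (1.115744, 0.457522, 0.720846, -0.279036)
  Y <- Y + (h/6)(k1 + 2k2 + 2k3 + k4): u = 0.6589, v = -0.1782, du/dtau = 1.1157, dv/dtau = 0.4575

Answer: u = 0.6589, v = -0.1782, du/dtau = 1.1157, dv/dtau = 0.4575


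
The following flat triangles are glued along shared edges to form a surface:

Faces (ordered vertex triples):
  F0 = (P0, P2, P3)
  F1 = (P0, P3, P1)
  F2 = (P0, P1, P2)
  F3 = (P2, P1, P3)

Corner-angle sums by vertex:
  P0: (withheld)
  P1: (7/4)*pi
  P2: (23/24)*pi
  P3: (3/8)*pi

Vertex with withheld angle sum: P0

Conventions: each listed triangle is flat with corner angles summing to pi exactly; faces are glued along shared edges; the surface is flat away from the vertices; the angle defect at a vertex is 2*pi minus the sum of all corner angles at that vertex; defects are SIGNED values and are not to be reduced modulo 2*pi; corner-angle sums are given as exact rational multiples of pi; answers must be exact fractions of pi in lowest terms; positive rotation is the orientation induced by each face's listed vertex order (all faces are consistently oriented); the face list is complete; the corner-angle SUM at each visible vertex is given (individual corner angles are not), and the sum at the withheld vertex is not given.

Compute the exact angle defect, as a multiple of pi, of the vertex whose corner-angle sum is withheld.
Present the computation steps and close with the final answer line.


V = 4, E = 6, F = 4; chi = V - E + F = 2
Gauss-Bonnet: total defect = 2*pi*chi = 4*pi; visible defects sum to (35/12)*pi

Answer: defect(P0) = (13/12)*pi


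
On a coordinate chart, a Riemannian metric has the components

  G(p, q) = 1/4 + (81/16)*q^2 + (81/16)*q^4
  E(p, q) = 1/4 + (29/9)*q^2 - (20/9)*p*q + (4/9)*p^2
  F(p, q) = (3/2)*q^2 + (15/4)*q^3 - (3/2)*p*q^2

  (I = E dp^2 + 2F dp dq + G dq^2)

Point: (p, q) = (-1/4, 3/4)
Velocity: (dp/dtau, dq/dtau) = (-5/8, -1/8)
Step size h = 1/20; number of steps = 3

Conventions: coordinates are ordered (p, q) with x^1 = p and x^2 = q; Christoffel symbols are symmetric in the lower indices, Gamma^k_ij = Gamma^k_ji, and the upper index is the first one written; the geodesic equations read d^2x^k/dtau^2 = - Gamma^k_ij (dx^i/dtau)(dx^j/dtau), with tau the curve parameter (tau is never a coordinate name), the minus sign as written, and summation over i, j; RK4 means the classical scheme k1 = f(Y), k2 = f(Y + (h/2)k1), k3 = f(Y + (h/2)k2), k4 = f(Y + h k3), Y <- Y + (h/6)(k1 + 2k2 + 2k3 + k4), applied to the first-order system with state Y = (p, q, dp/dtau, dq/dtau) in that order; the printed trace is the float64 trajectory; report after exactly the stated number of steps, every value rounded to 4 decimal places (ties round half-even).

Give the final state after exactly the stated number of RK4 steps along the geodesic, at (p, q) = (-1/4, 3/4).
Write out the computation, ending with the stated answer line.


f(Y) = (dp/dtau, dq/dtau, -Gamma^p_ij Y'^i Y'^j, -Gamma^q_ij Y'^i Y'^j) with the Gammas evaluated at the stage position; h = 0.050000; intermediate values shown to 6 dp
step 0: p = -0.2500, q = 0.7500, dp/dtau = -0.6250, dq/dtau = -0.1250
step 1:
  k1: at (p, q) = (-0.250000, 0.750000), (dp/dtau, dq/dtau) = (-0.625000, -0.125000); Gamma_ppp = 1.012805, Gamma_ppq = 2.622163, Gamma_pqq = 4.489957, Gamma_qpp = -1.321146, Gamma_qpq = -1.471212, Gamma_qqq = -0.802303; k1 = (-0.625000, -0.125000, -0.875495, 0.758485)
  k2: at (p, q) = (-0.265625, 0.746875), (dp/dtau, dq/dtau) = (-0.646887, -0.106038); Gamma_ppp = 1.005218, Gamma_ppq = 2.593587, Gamma_pqq = 4.416929, Gamma_qpp = -1.327843, Gamma_qpq = -1.462309, Gamma_qqq = -0.769770; k2 = (-0.646887, -0.106038, -0.826123, 0.764922)
  k3: at (p, q) = (-0.266172, 0.747349), (dp/dtau, dq/dtau) = (-0.645653, -0.105877); Gamma_ppp = 1.005974, Gamma_ppq = 2.594086, Gamma_pqq = 4.418366, Gamma_qpp = -1.327824, Gamma_qpq = -1.462870, Gamma_qqq = -0.771619; k3 = (-0.645653, -0.105877, -0.823550, 0.762180)
  k4: at (p, q) = (-0.282283, 0.744706), (dp/dtau, dq/dtau) = (-0.666178, -0.086891); Gamma_ppp = 0.999247, Gamma_ppq = 2.566497, Gamma_pqq = 4.348373, Gamma_qpp = -1.334583, Gamma_qpq = -1.454627, Gamma_qqq = -0.741400; k4 = (-0.666178, -0.086891, -0.773411, 0.766277)
  Y <- Y + (h/6)(k1 + 2k2 + 2k3 + k4): p = -0.2823, q = 0.7447, dp/dtau = -0.6662, dq/dtau = -0.0868
step 2:
  k1: at (p, q) = (-0.282302, 0.744702), (dp/dtau, dq/dtau) = (-0.666235, -0.086842); Gamma_ppp = 0.999237, Gamma_ppq = 2.566462, Gamma_pqq = 4.348285, Gamma_qpp = -1.334591, Gamma_qpq = -1.454617, Gamma_qqq = -0.741361; k1 = (-0.666235, -0.086842, -0.773300, 0.766296)
  k2: at (p, q) = (-0.298958, 0.742531), (dp/dtau, dq/dtau) = (-0.685568, -0.067685); Gamma_ppp = 0.993334, Gamma_ppq = 2.539738, Gamma_pqq = 4.281013, Gamma_qpp = -1.341418, Gamma_qpq = -1.446994, Gamma_qqq = -0.713326; k2 = (-0.685568, -0.067685, -0.722182, 0.768027)
  k3: at (p, q) = (-0.299441, 0.743010), (dp/dtau, dq/dtau) = (-0.684290, -0.067641); Gamma_ppp = 0.994098, Gamma_ppq = 2.540319, Gamma_pqq = 4.282666, Gamma_qpp = -1.341354, Gamma_qpq = -1.447570, Gamma_qqq = -0.715253; k3 = (-0.684290, -0.067641, -0.720247, 0.765371)
  k4: at (p, q) = (-0.316517, 0.741320), (dp/dtau, dq/dtau) = (-0.702248, -0.048573); Gamma_ppp = 0.989030, Gamma_ppq = 2.514612, Gamma_pqq = 4.218499, Gamma_qpp = -1.348161, Gamma_qpq = -1.440597, Gamma_qqq = -0.689545; k4 = (-0.702248, -0.048573, -0.669245, 0.764754)
  Y <- Y + (h/6)(k1 + 2k2 + 2k3 + k4): p = -0.3165, q = 0.7413, dp/dtau = -0.7023, dq/dtau = -0.0485
step 3:
  k1: at (p, q) = (-0.316537, 0.741318), (dp/dtau, dq/dtau) = (-0.702297, -0.048527); Gamma_ppp = 0.989024, Gamma_ppq = 2.514582, Gamma_pqq = 4.218424, Gamma_qpp = -1.348169, Gamma_qpq = -1.440589, Gamma_qqq = -0.689515; k1 = (-0.702297, -0.048527, -0.669136, 0.764760)
  k2: at (p, q) = (-0.334095, 0.740105), (dp/dtau, dq/dtau) = (-0.719026, -0.029408); Gamma_ppp = 0.984766, Gamma_ppq = 2.489786, Gamma_pqq = 4.157088, Gamma_qpp = -1.354959, Gamma_qpq = -1.434234, Gamma_qqq = -0.666031; k2 = (-0.719026, -0.029408, -0.618009, 0.761740)
  k3: at (p, q) = (-0.334513, 0.740583), (dp/dtau, dq/dtau) = (-0.717747, -0.029483); Gamma_ppp = 0.985525, Gamma_ppq = 2.490436, Gamma_pqq = 4.158913, Gamma_qpp = -1.354852, Gamma_qpq = -1.434817, Gamma_qqq = -0.668003; k3 = (-0.717747, -0.029483, -0.616722, 0.759274)
  k4: at (p, q) = (-0.352425, 0.739844), (dp/dtau, dq/dtau) = (-0.733133, -0.010563); Gamma_ppp = 0.982066, Gamma_ppq = 2.466679, Gamma_pqq = 4.100705, Gamma_qpp = -1.361542, Gamma_qpq = -1.429092, Gamma_qqq = -0.646820; k4 = (-0.733133, -0.010563, -0.566507, 0.754014)
  Y <- Y + (h/6)(k1 + 2k2 + 2k3 + k4): p = -0.3524, q = 0.7398, dp/dtau = -0.7332, dq/dtau = -0.0105

Answer: p = -0.3524, q = 0.7398, dp/dtau = -0.7332, dq/dtau = -0.0105


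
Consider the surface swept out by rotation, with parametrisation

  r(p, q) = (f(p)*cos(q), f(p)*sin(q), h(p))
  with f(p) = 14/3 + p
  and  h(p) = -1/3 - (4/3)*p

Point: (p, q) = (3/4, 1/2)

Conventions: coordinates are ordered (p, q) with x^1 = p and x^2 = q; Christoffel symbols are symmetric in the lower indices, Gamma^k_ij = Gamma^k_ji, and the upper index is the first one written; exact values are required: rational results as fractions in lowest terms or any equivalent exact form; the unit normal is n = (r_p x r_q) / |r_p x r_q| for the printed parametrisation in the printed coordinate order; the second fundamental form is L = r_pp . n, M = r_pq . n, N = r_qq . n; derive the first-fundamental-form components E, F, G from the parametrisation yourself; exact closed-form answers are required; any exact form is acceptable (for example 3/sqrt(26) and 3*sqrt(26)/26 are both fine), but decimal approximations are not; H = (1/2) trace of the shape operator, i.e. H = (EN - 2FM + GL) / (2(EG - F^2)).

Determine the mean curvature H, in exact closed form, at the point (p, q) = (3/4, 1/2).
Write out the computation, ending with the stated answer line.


f = 65/12, f' = 1, f'' = 0, h' = -4/3, h'' = 0
E = 25/9, F = 0, G = 4225/144; answer radicand W^2 = 25/9
unnormalised second-form numerators: l = 0, m = 0, n = -65/9; L = l/sqrt(25/9), and similarly M = m/sqrt(W^2), N = n/sqrt(W^2)
H = (E*n - 2*F*m + G*l) / (2*(EG - F^2)*sqrt(W^2)); E*n - 2*F*m + G*l = -1625/81, EG - F^2 = 105625/1296, so H = (-8/65)/sqrt(25/9)

Answer: H = -24/325


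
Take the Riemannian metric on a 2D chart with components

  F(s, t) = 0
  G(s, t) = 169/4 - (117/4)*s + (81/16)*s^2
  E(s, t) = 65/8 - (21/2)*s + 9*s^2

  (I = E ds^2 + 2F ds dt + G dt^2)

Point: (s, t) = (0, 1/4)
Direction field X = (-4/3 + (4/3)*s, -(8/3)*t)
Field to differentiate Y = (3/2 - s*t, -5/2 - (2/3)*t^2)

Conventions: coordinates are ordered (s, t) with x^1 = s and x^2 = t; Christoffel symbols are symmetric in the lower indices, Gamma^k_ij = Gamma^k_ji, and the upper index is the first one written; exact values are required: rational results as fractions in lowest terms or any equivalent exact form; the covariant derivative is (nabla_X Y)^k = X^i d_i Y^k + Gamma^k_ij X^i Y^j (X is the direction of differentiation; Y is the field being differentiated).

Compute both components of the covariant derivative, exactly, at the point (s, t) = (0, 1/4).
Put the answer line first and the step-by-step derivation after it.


Answer: (nabla_X Y)^s = 3647/780, (nabla_X Y)^t = -283/468

E = 65/8, F = 0, G = 169/4 at the point
E_s = -21/2, E_t = 0, F_s = 0, F_t = 0, G_s = -117/4, G_t = 0
EG - F^2 = 10985/32;  g^inv = (32/10985) * [[169/4, 0], [0, 65/8]]
first-kind symbols [ij,l] = (1/2)(d_i g_jl + d_j g_il - d_l g_ij): [ss,s] = E_s/2 = -21/4, [ss,t] = F_s - E_t/2 = 0, [st,s] = E_t/2 = 0, [st,t] = G_s/2 = -117/8, [tt,s] = F_t - G_s/2 = 117/8, [tt,t] = G_t/2 = 0
Gamma^s_ij = (G*[ij,s] - F*[ij,t])/(EG - F^2), Gamma^t_ij = (E*[ij,t] - F*[ij,s])/(EG - F^2)
Gamma_sss = -42/65, Gamma_sst = 0, Gamma_stt = 9/5, Gamma_tss = 0, Gamma_tst = -9/26, Gamma_ttt = 0
X = (-4/3, -2/3), Y = (3/2, -61/24) at the point


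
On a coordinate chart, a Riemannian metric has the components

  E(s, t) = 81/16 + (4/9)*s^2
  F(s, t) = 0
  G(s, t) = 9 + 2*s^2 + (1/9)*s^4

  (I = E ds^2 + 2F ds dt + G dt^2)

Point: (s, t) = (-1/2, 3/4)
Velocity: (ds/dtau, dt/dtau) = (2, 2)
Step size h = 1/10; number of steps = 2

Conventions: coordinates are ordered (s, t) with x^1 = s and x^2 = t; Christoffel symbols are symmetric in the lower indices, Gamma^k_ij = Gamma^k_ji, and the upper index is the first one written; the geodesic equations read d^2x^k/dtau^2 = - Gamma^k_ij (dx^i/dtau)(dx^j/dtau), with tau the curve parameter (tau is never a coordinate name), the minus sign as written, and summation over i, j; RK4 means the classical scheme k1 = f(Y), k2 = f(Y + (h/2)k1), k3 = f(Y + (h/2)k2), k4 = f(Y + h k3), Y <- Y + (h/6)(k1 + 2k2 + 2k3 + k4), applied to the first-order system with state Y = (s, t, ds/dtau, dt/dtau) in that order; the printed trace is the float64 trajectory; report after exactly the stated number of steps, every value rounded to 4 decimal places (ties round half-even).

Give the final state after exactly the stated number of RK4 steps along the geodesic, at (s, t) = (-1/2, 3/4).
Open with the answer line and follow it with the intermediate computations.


Answer: s = -0.1097, t = 1.1629, ds/dtau = 1.9188, dt/dtau = 2.1070

f(Y) = (ds/dtau, dt/dtau, -Gamma^s_ij Y'^i Y'^j, -Gamma^t_ij Y'^i Y'^j) with the Gammas evaluated at the stage position; h = 0.100000; intermediate values shown to 6 dp
step 0: s = -0.5000, t = 0.7500, ds/dtau = 2.0000, dt/dtau = 2.0000
step 1:
  k1: at (s, t) = (-0.500000, 0.750000), (ds/dtau, dt/dtau) = (2.000000, 2.000000); Gamma_sss = -0.042953, Gamma_sst = 0.000000, Gamma_stt = 0.198658, Gamma_tss = 0.000000, Gamma_tst = -0.108108, Gamma_ttt = 0.000000; k1 = (2.000000, 2.000000, -0.622819, 0.864865)
  k2: at (s, t) = (-0.400000, 0.850000), (ds/dtau, dt/dtau) = (1.968859, 2.043243); Gamma_sss = -0.034630, Gamma_sst = 0.000000, Gamma_stt = 0.158606, Gamma_tss = 0.000000, Gamma_tst = -0.087336, Gamma_ttt = 0.000000; k2 = (1.968859, 2.043243, -0.527915, 0.702683)
  k3: at (s, t) = (-0.401557, 0.852162), (ds/dtau, dt/dtau) = (1.973604, 2.035134); Gamma_sss = -0.034761, Gamma_sst = 0.000000, Gamma_stt = 0.159228, Gamma_tss = 0.000000, Gamma_tst = -0.087664, Gamma_ttt = 0.000000; k3 = (1.973604, 2.035134, -0.524087, 0.704216)
  k4: at (s, t) = (-0.302640, 0.953513), (ds/dtau, dt/dtau) = (1.947591, 2.070422); Gamma_sss = -0.026357, Gamma_sst = 0.000000, Gamma_stt = 0.119815, Gamma_tss = 0.000000, Gamma_tst = -0.066576, Gamma_ttt = 0.000000; k4 = (1.947591, 2.070422, -0.413627, 0.536911)
  Y <- Y + (h/6)(k1 + 2k2 + 2k3 + k4): s = -0.3028, t = 0.9538, ds/dtau = 1.9477, dt/dtau = 2.0703
step 2:
  k1: at (s, t) = (-0.302791, 0.953786), (ds/dtau, dt/dtau) = (1.947659, 2.070260); Gamma_sss = -0.026370, Gamma_sst = 0.000000, Gamma_stt = 0.119875, Gamma_tss = 0.000000, Gamma_tst = -0.066608, Gamma_ttt = 0.000000; k1 = (1.947659, 2.070260, -0.413749, 0.537152)
  k2: at (s, t) = (-0.205408, 1.057299), (ds/dtau, dt/dtau) = (1.926972, 2.097117); Gamma_sss = -0.017967, Gamma_sst = 0.000000, Gamma_stt = 0.081229, Gamma_tss = 0.000000, Gamma_tst = -0.045433, Gamma_ttt = 0.000000; k2 = (1.926972, 2.097117, -0.290521, 0.367200)
  k3: at (s, t) = (-0.206443, 1.058642), (ds/dtau, dt/dtau) = (1.933133, 2.088620); Gamma_sss = -0.018056, Gamma_sst = 0.000000, Gamma_stt = 0.081638, Gamma_tss = 0.000000, Gamma_tst = -0.045660, Gamma_ttt = 0.000000; k3 = (1.933133, 2.088620, -0.288657, 0.368711)
  k4: at (s, t) = (-0.109478, 1.162648), (ds/dtau, dt/dtau) = (1.918793, 2.107131); Gamma_sss = -0.009601, Gamma_sst = 0.000000, Gamma_stt = 0.043263, Gamma_tss = 0.000000, Gamma_tst = -0.024296, Gamma_ttt = 0.000000; k4 = (1.918793, 2.107131, -0.156737, 0.196465)
  Y <- Y + (h/6)(k1 + 2k2 + 2k3 + k4): s = -0.1097, t = 1.1629, ds/dtau = 1.9188, dt/dtau = 2.1070


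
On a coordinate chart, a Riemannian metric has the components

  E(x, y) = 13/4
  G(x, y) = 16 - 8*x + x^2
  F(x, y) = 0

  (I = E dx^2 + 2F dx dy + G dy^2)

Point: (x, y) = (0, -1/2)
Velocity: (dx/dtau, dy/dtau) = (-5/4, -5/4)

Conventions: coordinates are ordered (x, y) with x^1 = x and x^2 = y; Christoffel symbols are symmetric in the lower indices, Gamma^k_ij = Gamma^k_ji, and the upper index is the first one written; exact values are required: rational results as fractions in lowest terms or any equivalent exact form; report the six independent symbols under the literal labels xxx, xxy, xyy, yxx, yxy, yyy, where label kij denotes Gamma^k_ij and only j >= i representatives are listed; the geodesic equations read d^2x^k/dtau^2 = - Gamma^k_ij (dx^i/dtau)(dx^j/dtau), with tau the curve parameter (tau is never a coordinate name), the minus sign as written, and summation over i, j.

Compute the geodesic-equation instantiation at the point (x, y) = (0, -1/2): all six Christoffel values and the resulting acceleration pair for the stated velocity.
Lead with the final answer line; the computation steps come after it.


Answer: Gamma_xxx = 0, Gamma_xxy = 0, Gamma_xyy = 16/13, Gamma_yxx = 0, Gamma_yxy = -1/4, Gamma_yyy = 0; accelerations (d^2x/dtau^2, d^2y/dtau^2) = (-25/13, 25/32)

E = 13/4, F = 0, G = 16 at the point
E_x = 0, E_y = 0, F_x = 0, F_y = 0, G_x = -8, G_y = 0
EG - F^2 = 52;  g^inv = (1/52) * [[16, 0], [0, 13/4]]
first-kind symbols [ij,l] = (1/2)(d_i g_jl + d_j g_il - d_l g_ij): [xx,x] = E_x/2 = 0, [xx,y] = F_x - E_y/2 = 0, [xy,x] = E_y/2 = 0, [xy,y] = G_x/2 = -4, [yy,x] = F_y - G_x/2 = 4, [yy,y] = G_y/2 = 0
Gamma^x_ij = (G*[ij,x] - F*[ij,y])/(EG - F^2), Gamma^y_ij = (E*[ij,y] - F*[ij,x])/(EG - F^2)
Gamma_xxx = 0, Gamma_xxy = 0, Gamma_xyy = 16/13, Gamma_yxx = 0, Gamma_yxy = -1/4, Gamma_yyy = 0
d^2x/dtau^2 = -(Gamma_xxx*(-5/4)^2 + 2*Gamma_xxy*(-5/4)*(-5/4) + Gamma_xyy*(-5/4)^2) = -25/13
d^2y/dtau^2 = -(Gamma_yxx*(-5/4)^2 + 2*Gamma_yxy*(-5/4)*(-5/4) + Gamma_yyy*(-5/4)^2) = 25/32


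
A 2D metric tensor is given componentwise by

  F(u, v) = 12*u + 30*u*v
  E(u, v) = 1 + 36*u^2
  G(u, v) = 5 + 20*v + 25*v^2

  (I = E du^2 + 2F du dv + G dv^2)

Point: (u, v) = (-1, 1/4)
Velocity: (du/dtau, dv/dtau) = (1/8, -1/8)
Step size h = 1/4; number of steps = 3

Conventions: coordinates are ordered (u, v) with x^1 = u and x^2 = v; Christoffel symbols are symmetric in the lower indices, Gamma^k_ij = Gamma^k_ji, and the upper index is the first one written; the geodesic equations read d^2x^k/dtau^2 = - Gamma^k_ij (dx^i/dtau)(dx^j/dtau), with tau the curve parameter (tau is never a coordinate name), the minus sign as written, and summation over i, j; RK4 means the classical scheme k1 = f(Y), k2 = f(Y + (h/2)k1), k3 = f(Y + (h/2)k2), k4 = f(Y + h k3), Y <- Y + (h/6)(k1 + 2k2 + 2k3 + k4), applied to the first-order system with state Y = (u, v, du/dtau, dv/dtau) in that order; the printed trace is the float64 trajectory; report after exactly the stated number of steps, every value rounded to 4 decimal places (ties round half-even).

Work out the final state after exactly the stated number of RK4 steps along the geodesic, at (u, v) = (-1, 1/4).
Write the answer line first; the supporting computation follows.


Answer: u = -0.8994, v = 0.1526, du/dtau = 0.1444, dv/dtau = -0.1352

f(Y) = (du/dtau, dv/dtau, -Gamma^u_ij Y'^i Y'^j, -Gamma^v_ij Y'^i Y'^j) with the Gammas evaluated at the stage position; h = 0.250000; intermediate values shown to 6 dp
step 0: u = -1.0000, v = 0.2500, du/dtau = 0.1250, dv/dtau = -0.1250
step 1:
  k1: at (u, v) = (-1.000000, 0.250000), (du/dtau, dv/dtau) = (0.125000, -0.125000); Gamma_uuu = -0.756899, Gamma_uuv = 0.000000, Gamma_uvv = -0.630749, Gamma_vuu = 0.409987, Gamma_vuv = 0.000000, Gamma_vvv = 0.341656; k1 = (0.125000, -0.125000, 0.021682, -0.011744)
  k2: at (u, v) = (-0.984375, 0.234375), (du/dtau, dv/dtau) = (0.127710, -0.126468); Gamma_uuu = -0.771310, Gamma_uuv = 0.000000, Gamma_uvv = -0.642758, Gamma_vuu = 0.414222, Gamma_vuv = 0.000000, Gamma_vvv = 0.345185; k2 = (0.127710, -0.126468, 0.022860, -0.012277)
  k3: at (u, v) = (-0.984036, 0.234191), (du/dtau, dv/dtau) = (0.127858, -0.126535); Gamma_uuu = -0.771545, Gamma_uuv = 0.000000, Gamma_uvv = -0.642954, Gamma_vuu = 0.414371, Gamma_vuv = 0.000000, Gamma_vvv = 0.345309; k3 = (0.127858, -0.126535, 0.022907, -0.012303)
  k4: at (u, v) = (-0.968036, 0.218366), (du/dtau, dv/dtau) = (0.130727, -0.128076); Gamma_uuu = -0.786758, Gamma_uuv = 0.000000, Gamma_uvv = -0.655632, Gamma_vuu = 0.418808, Gamma_vuv = 0.000000, Gamma_vvv = 0.349006; k4 = (0.130727, -0.128076, 0.024200, -0.012882)
  Y <- Y + (h/6)(k1 + 2k2 + 2k3 + k4): u = -0.9680, v = 0.2184, du/dtau = 0.1307, dv/dtau = -0.1281
step 2:
  k1: at (u, v) = (-0.968047, 0.218372), (du/dtau, dv/dtau) = (0.130726, -0.128074); Gamma_uuu = -0.786750, Gamma_uuv = 0.000000, Gamma_uvv = -0.655625, Gamma_vuu = 0.418802, Gamma_vuv = 0.000000, Gamma_vvv = 0.349002; k1 = (0.130726, -0.128074, 0.024199, -0.012882)
  k2: at (u, v) = (-0.951707, 0.202362), (du/dtau, dv/dtau) = (0.133751, -0.129685); Gamma_uuu = -0.802792, Gamma_uuv = 0.000000, Gamma_uvv = -0.668993, Gamma_vuu = 0.423425, Gamma_vuv = 0.000000, Gamma_vvv = 0.352854; k2 = (0.133751, -0.129685, 0.025613, -0.013509)
  k3: at (u, v) = (-0.951329, 0.202161), (du/dtau, dv/dtau) = (0.133927, -0.129763); Gamma_uuu = -0.803075, Gamma_uuv = 0.000000, Gamma_uvv = -0.669229, Gamma_vuu = 0.423601, Gamma_vuv = 0.000000, Gamma_vvv = 0.353001; k3 = (0.133927, -0.129763, 0.025673, -0.013542)
  k4: at (u, v) = (-0.934566, 0.185931), (du/dtau, dv/dtau) = (0.137144, -0.131460); Gamma_uuu = -0.820079, Gamma_uuv = 0.000000, Gamma_uvv = -0.683399, Gamma_vuu = 0.428461, Gamma_vuv = 0.000000, Gamma_vvv = 0.357051; k4 = (0.137144, -0.131460, 0.027235, -0.014229)
  Y <- Y + (h/6)(k1 + 2k2 + 2k3 + k4): u = -0.9346, v = 0.1859, du/dtau = 0.1371, dv/dtau = -0.1315
step 3:
  k1: at (u, v) = (-0.934580, 0.185937), (du/dtau, dv/dtau) = (0.137143, -0.131458); Gamma_uuu = -0.820069, Gamma_uuv = 0.000000, Gamma_uvv = -0.683391, Gamma_vuu = 0.428454, Gamma_vuv = 0.000000, Gamma_vvv = 0.357045; k1 = (0.137143, -0.131458, 0.027234, -0.014229)
  k2: at (u, v) = (-0.917437, 0.169505), (du/dtau, dv/dtau) = (0.140547, -0.133237); Gamma_uuu = -0.838071, Gamma_uuv = 0.000000, Gamma_uvv = -0.698392, Gamma_vuu = 0.433531, Gamma_vuv = 0.000000, Gamma_vvv = 0.361276; k2 = (0.140547, -0.133237, 0.028953, -0.014977)
  k3: at (u, v) = (-0.917011, 0.169282), (du/dtau, dv/dtau) = (0.140762, -0.133330); Gamma_uuu = -0.838414, Gamma_uuv = 0.000000, Gamma_uvv = -0.698679, Gamma_vuu = 0.433741, Gamma_vuv = 0.000000, Gamma_vvv = 0.361451; k3 = (0.140762, -0.133330, 0.029033, -0.015020)
  k4: at (u, v) = (-0.899389, 0.152604), (du/dtau, dv/dtau) = (0.144401, -0.135213); Gamma_uuu = -0.857588, Gamma_uuv = 0.000000, Gamma_uvv = -0.714657, Gamma_vuu = 0.439101, Gamma_vuv = 0.000000, Gamma_vvv = 0.365917; k4 = (0.144401, -0.135213, 0.030948, -0.015846)
  Y <- Y + (h/6)(k1 + 2k2 + 2k3 + k4): u = -0.8994, v = 0.1526, du/dtau = 0.1444, dv/dtau = -0.1352


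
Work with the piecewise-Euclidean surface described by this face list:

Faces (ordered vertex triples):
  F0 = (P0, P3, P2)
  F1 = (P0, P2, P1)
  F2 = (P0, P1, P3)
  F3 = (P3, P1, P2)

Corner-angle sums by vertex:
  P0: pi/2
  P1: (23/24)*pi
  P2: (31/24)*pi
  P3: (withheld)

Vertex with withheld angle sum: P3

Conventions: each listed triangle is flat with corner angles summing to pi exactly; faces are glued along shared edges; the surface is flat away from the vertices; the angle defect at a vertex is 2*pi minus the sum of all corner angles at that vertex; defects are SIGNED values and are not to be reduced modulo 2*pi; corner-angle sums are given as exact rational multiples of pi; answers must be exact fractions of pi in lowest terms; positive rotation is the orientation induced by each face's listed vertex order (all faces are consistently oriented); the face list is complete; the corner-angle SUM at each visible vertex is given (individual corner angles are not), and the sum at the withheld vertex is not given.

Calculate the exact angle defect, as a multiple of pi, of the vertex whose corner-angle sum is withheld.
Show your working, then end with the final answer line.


V = 4, E = 6, F = 4; chi = V - E + F = 2
Gauss-Bonnet: total defect = 2*pi*chi = 4*pi; visible defects sum to (13/4)*pi

Answer: defect(P3) = (3/4)*pi
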